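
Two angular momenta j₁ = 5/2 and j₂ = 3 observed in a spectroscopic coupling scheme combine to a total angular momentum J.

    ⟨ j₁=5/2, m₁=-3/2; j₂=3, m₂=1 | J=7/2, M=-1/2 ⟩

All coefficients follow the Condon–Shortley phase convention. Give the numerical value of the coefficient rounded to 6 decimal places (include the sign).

+0.356348  (= +√(8/63))

triangle: 2!*3!*4!/10! = 288/3628800
(j±m)!: 1!*4!*4!*2!*3!*4! = 165888
prefactor² = (2J+1)*Δ*N² = 18432/175
  k=1: −1/(1!*1!*3!*3!*0!*1!) = -1/36
  k=2: +1/(2!*0!*2!*2!*1!*2!) = 1/16
Σ = 5/144  ⇒  CG² = 18432/175*(5/144)² = 8/63
CG = +√(8/63) = +0.356348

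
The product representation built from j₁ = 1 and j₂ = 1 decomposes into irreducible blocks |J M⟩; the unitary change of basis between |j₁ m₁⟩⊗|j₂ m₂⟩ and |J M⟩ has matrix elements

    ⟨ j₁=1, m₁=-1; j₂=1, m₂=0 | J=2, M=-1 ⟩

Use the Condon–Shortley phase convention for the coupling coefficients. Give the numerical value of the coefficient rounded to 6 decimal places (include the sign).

j₁+j₂−J=0  J+j₁−j₂=2  J−j₁+j₂=2  j₁+j₂+J+1=5
(j₁±m₁, j₂±m₂, J±M) = (0,2,1,1,1,3)
P² = 2
sum k=0..0:
  [0] +1/2 = 1/2
S = 1/2
C² = P²·S² = 1/2 ; C = +0.707107

+√(1/2) ≈ +0.707107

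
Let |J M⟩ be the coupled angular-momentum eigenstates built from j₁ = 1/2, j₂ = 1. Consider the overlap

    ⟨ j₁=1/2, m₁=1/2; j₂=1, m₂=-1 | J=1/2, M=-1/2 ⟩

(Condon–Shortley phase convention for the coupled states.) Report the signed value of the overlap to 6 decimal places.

j₁+j₂−J=1  J+j₁−j₂=0  J−j₁+j₂=1  j₁+j₂+J+1=3
(j₁±m₁, j₂±m₂, J±M) = (1,0,0,2,0,1)
P² = 2/3
sum k=0..0:
  [0] +1/1 = 1
S = 1
C² = P²·S² = 2/3 ; C = +0.816497

+√(2/3) = +0.816497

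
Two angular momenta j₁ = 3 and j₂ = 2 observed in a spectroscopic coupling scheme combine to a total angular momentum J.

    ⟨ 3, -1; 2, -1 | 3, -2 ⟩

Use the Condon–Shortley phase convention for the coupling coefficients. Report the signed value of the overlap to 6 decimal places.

triangle: 2!×4!×2!/9! = 96/362880
(j±m)!: 2!×4!×1!×3!×1!×5! = 34560
prefactor² = (2J+1)×Δ×N² = 64
  k=0: +1/(0!×2!×4!×1!×0!×1!) = 1/48
  k=1: −1/(1!×1!×3!×0!×1!×2!) = -1/12
Σ = -1/16  ⇒  CG² = 64×(-1/16)² = 1/4
CG = −√(1/4) = -0.500000

−√(1/4) = -0.500000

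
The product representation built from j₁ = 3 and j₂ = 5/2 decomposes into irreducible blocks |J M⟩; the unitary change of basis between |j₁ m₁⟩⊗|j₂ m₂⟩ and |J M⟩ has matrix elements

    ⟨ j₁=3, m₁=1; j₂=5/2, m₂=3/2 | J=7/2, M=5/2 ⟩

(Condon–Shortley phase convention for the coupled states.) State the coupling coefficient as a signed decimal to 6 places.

−√(10/63) = -0.398410

triangle: 2!*4!*3!/10! = 288/3628800
(j±m)!: 4!*2!*4!*1!*6!*1! = 829440
prefactor² = (2J+1)*Δ*N² = 18432/35
  k=1: −1/(1!*1!*1!*3!*3!*0!) = -1/36
  k=2: +1/(2!*0!*0!*2!*4!*1!) = 1/96
Σ = -5/288  ⇒  CG² = 18432/35*(-5/288)² = 10/63
CG = −√(10/63) = -0.398410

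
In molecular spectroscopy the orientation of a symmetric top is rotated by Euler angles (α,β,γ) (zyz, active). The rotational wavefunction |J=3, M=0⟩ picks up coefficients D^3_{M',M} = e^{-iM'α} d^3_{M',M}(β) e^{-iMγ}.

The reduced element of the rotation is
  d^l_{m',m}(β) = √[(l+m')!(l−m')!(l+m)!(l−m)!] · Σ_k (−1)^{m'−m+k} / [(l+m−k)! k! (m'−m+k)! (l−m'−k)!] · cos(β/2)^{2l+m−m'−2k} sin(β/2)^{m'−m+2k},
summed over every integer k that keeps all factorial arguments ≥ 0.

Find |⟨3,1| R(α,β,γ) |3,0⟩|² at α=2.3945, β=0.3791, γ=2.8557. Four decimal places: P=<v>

P=0.2822

First d^3_{1,0}(β=0.3791), then the phase factors e^{-i(1)α} and e^{-i(0)γ}:
c=cos(0.379100/2)=0.982089, s=sin(0.379100/2)=0.188417; N=√[24·2·6·6]=41.569219
Admissible k: 0..2 (factorial args all ≥0)
  k=0: (−1)^1·41.5692/(12)·0.9821^5·0.1884^1 = -0.596300
  k=1: (−1)^2·41.5692/(4)·0.9821^3·0.1884^3 = +0.065845
  k=2: (−1)^3·41.5692/(12)·0.9821^1·0.1884^5 = -0.000808
d^3_{1,0}(0.3791) = -0.596300 +0.065845 -0.000808 = -0.531263
|D^3_{1,0}|² = |d^3_{1,0}(β)|² = (-0.531263)² = 0.282240 (the z-rotation phases have unit modulus)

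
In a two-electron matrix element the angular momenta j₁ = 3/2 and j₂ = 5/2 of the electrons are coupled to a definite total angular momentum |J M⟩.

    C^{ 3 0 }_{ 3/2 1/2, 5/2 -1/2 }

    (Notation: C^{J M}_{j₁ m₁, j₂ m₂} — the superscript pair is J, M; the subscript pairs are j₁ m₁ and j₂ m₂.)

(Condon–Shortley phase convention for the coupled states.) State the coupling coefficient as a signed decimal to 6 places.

+√(1/5) = +0.447214

j₁+j₂−J=1  J+j₁−j₂=2  J−j₁+j₂=4  j₁+j₂+J+1=8
(j₁±m₁, j₂±m₂, J±M) = (2,1,2,3,3,3)
P² = 36/5
sum k=0..1:
  [0] +1/4 = 1/4
  [1] −1/12 = -1/12
S = 1/6
C² = P²·S² = 1/5 ; C = +0.447214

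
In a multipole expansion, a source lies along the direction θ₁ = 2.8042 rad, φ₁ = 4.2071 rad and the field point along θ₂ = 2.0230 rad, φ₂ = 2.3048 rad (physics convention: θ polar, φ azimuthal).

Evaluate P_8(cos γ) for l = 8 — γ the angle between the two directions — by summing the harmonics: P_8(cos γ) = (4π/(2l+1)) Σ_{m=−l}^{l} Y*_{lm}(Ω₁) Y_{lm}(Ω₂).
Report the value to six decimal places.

Addition theorem: P_8(cos γ) = (4π/17) Σ_m Y*_{lm}(Ω₁) Y_{lm}(Ω₂), m = −8…8:
  m=-8: (-0.000046+0.000058i) × (+0.202457+0.088273i) = -0.000014+0.000008i  (running Σ = -0.000014+0.000008i)
  m=-7: (+0.000326+0.000782i) × (+0.390871-0.177201i) = +0.000266+0.000248i  (running Σ = +0.000252+0.000256i)
  m=-6: (+0.006083+0.000671i) × (+0.112775-0.354051i) = +0.000924-0.002078i  (running Σ = +0.001175-0.001822i)
  m=-5: (+0.018228-0.025796i) × (+0.014359+0.024596i) = +0.000896+0.000078i  (running Σ = +0.002071-0.001745i)
  m=-4: (-0.051957-0.107460i) × (+0.345694+0.072085i) = -0.010215-0.040894i  (running Σ = -0.008143-0.042638i)
  m=-3: (-0.321517-0.017679i) × (+0.121624-0.088905i) = -0.040676+0.026434i  (running Σ = -0.048819-0.016204i)
  m=-2: (-0.299748+0.477873i) × (-0.029002+0.281154i) = -0.125663-0.098134i  (running Σ = -0.174482-0.114338i)
  m=-1: (+0.220786+0.399115i) × (+0.141960+0.157357i) = -0.031461+0.091401i  (running Σ = -0.205943-0.022938i)
  m=0: (-0.249756-0.000000i) × (-0.254427+0.000000i) = +0.063545+0.000000i  (running Σ = -0.142398-0.022938i)
  m=1: (-0.220786+0.399115i) × (-0.141960+0.157357i) = -0.031461-0.091401i  (running Σ = -0.173859-0.114338i)
  m=2: (-0.299748-0.477873i) × (-0.029002-0.281154i) = -0.125663+0.098134i  (running Σ = -0.299521-0.016204i)
  m=3: (+0.321517-0.017679i) × (-0.121624-0.088905i) = -0.040676-0.026434i  (running Σ = -0.340197-0.042638i)
  m=4: (-0.051957+0.107460i) × (+0.345694-0.072085i) = -0.010215+0.040894i  (running Σ = -0.350412-0.001745i)
  m=5: (-0.018228-0.025796i) × (-0.014359+0.024596i) = +0.000896-0.000078i  (running Σ = -0.349516-0.001822i)
  m=6: (+0.006083-0.000671i) × (+0.112775+0.354051i) = +0.000924+0.002078i  (running Σ = -0.348592+0.000256i)
  m=7: (-0.000326+0.000782i) × (-0.390871-0.177201i) = +0.000266-0.000248i  (running Σ = -0.348326+0.000008i)
  m=8: (-0.000046-0.000058i) × (+0.202457-0.088273i) = -0.000014-0.000008i  (running Σ = -0.348341-0.000000i)
Accumulated sum -0.348341-0.000000i; after 4π/(2l+1) scaling, -0.257493-0.000000i ⇒ P_8 = -0.257493

-0.257493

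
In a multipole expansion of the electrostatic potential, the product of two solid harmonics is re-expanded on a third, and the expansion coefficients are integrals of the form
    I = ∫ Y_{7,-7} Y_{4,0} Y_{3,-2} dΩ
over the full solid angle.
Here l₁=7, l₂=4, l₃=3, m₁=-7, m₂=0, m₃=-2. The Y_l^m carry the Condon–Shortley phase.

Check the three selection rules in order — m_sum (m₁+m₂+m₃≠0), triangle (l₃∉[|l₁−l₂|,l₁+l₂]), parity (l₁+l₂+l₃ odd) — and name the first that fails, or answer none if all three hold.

azimuthal sum: -7 + 0 − 2 = -9  ✗
3 ≤ 3 ≤ 11 (triangle on l)
L = 7 + 4 + 3 = 14 (even)

m_sum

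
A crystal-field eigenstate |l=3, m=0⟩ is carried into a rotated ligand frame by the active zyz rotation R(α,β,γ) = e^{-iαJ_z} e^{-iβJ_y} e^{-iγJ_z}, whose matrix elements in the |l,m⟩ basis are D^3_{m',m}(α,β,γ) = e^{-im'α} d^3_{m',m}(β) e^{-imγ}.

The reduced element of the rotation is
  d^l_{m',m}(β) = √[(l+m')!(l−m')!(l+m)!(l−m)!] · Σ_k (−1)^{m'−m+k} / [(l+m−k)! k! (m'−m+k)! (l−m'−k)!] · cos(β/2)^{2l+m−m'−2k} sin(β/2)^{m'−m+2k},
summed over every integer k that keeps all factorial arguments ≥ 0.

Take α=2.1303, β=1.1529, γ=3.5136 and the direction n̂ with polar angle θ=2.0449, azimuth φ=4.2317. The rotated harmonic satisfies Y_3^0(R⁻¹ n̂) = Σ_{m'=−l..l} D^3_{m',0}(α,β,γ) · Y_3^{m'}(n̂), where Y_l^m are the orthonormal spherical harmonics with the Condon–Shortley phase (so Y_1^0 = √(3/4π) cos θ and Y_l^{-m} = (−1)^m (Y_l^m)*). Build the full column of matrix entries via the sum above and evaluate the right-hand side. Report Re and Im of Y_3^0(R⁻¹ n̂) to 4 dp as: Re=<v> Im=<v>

Re=0.2715 Im=0.0000

Need the full column D^3_{m',0} for m'=−3..3 at α=2.1303, β=1.1529, γ=3.5136.
cos(β/2)=0.838403, sin(β/2)=0.545051
d^3_{-3,0}: single k=3 term ⇒ +0.426761;  D = +0.424288+0.045880i
d^3_{-2,0}: k∈[2..3] ⇒ +0.803981 -0.339793 = +0.464188;  D = -0.202653-0.417615i
d^3_{-1,0}: k∈[1..3] ⇒ +0.782153 -0.991703 +0.139711 = -0.069840;  D = +0.037069-0.059191i
d^3_{0,0}: k∈[0..3] ⇒ +0.347309 -1.321076 +0.558337 -0.026219 = -0.441649;  D = -0.441649+0.000000i
d^3_{1,0}: k∈[0..2] ⇒ -0.782153 +0.991703 -0.139711 = +0.069840;  D = -0.037069-0.059191i
d^3_{2,0}: k∈[0..1] ⇒ +0.803981 -0.339793 = +0.464188;  D = -0.202653+0.417615i
d^3_{3,0}: single k=0 term ⇒ -0.426761;  D = -0.424288+0.045880i
Y_3^{m'}(θ=2.0449,φ=4.2317) and Σ D·Y over m':
  (+0.4243+0.0459i)·(+0.2914-0.0377i)  (-0.2027-0.4176i)·(+0.2114+0.3028i)  (+0.0371-0.0592i)·(-0.0056+0.0107i)  (-0.4416+0.0000i)·(+0.3336+0.0000i)  (-0.0371-0.0592i)·(+0.0056+0.0107i)  (-0.2027+0.4176i)·(+0.2114-0.3028i)  (-0.4243+0.0459i)·(-0.2914-0.0377i)
Y_3^0(R⁻¹ n̂) = +0.271541+0.000000i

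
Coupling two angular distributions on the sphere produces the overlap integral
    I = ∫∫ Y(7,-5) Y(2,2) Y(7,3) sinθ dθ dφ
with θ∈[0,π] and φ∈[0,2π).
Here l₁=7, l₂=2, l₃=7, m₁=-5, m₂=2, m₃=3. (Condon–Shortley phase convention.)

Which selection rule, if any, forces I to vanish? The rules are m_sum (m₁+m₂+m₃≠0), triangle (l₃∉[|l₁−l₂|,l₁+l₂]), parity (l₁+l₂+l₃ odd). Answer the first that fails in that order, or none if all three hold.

m₁+m₂+m₃ = -5 + 2 + 3 = 0  ✓
triangle: |7−2|=5 ≤ l₃=7 ≤ 7+2=9  ✓
parity: l₁+l₂+l₃ = 16 is even  ✓

none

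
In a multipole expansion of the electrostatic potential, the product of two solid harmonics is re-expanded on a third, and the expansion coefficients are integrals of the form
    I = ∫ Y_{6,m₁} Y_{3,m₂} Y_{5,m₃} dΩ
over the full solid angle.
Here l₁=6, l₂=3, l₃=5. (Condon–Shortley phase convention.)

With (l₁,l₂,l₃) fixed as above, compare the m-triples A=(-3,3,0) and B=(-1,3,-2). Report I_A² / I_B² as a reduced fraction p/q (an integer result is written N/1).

12/7

Same 6,3,5: normalisation and zero-m 3j drop out of the ratio.
A: Δ: 4! 8! 2! / 15! → 1/675675; sum: t=4:+1/34560 = 1/34560; 3j²(6 3 5; -3 3 0) = Δ·Π!·Σ² = 4/143  (sign -1)
B: Δ: 4! 8! 2! / 15! → 1/675675; sum: t=4:+1/34560 = 1/34560; 3j²(6 3 5; -1 3 -2) = Δ·Π!·Σ² = 7/429  (sign -1)
I_A²/I_B² = (4/143)/(7/429) = 12/7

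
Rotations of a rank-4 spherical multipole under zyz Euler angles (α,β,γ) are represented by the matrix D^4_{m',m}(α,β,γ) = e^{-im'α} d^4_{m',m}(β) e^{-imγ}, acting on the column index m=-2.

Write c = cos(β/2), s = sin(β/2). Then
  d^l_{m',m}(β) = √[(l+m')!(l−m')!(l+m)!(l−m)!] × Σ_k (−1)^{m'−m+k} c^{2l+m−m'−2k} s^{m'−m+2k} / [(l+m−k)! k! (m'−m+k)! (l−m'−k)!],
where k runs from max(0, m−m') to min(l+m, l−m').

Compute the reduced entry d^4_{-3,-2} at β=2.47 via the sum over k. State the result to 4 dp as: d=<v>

d=-0.0352

d^4_{-3,-2}(β=2.4700) via the finite sum:
c=cos(2.470000/2)=0.329521, s=sin(2.470000/2)=0.944148; N=√[1·5040·2·720]=2693.993318
k∈{1,2} keeps every argument non-negative
  k=1: (−1)^0·2693.9933/(720)·0.3295^7·0.9441^1 = +0.001490
  k=2: (−1)^1·2693.9933/(240)·0.3295^5·0.9441^3 = -0.036705
d^4_{-3,-2}(2.4700) = +0.001490 -0.036705 = -0.035214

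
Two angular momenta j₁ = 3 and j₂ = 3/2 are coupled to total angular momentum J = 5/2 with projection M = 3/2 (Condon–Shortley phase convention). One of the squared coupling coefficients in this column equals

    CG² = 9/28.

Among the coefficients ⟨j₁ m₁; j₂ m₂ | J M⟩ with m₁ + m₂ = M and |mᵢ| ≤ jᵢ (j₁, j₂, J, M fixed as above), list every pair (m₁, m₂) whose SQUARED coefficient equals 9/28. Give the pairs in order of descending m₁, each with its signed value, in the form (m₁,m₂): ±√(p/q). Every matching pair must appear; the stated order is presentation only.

(3,-3/2): +√(9/28)

Admissible pairs with m₁+m₂ = M = 3/2: (0,3/2), (1,1/2), (2,-1/2), (3,-3/2)
  (m₁,m₂)=(3,-3/2): CG² = 9/28, CG = +√(9/28)   ← matches the target
  (m₁,m₂)=(2,-1/2): CG² = 1/14, CG = +√(1/14)
  (m₁,m₂)=(1,1/2): CG² = 7/20, CG = −√(7/20)
  (m₁,m₂)=(0,3/2): CG² = 9/35, CG = +√(9/35)
Pairs with CG² = 9/28: (3,-3/2): +√(9/28)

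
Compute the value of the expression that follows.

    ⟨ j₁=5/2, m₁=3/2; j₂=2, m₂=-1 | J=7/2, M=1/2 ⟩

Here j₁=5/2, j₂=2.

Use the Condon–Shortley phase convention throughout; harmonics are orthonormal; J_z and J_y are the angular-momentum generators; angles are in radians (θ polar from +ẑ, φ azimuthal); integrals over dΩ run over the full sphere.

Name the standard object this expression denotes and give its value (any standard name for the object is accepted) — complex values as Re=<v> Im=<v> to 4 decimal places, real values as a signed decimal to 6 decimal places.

This is a Clebsch–Gordan (vector-coupling) coefficient.
triangle: 1!·4!·3!/9! = 144/362880
(j±m)!: 4!·1!·1!·3!·4!·3! = 20736
prefactor² = (2J+1)·Δ·N² = 2304/35
  k=0: +1/(0!·1!·1!·1!·3!·2!) = 1/12
  k=1: −1/(1!·0!·0!·0!·4!·3!) = -1/144
Σ = 11/144  ⇒  CG² = 2304/35·(11/144)² = 121/315
CG = +√(121/315) = +0.619780

Clebsch–Gordan coefficient, +√(121/315) ≈ +0.619780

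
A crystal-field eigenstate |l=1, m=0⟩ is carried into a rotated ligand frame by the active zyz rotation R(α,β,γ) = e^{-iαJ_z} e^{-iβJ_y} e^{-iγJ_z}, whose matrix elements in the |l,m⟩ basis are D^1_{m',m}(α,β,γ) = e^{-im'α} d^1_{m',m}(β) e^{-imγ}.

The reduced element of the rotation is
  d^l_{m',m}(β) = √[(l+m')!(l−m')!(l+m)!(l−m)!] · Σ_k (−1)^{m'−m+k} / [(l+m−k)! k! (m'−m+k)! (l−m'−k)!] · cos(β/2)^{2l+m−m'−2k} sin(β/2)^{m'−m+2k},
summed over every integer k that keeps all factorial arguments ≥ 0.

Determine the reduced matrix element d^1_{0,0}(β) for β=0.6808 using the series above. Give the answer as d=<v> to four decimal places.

d^1_{0,0}(β=0.6808) via the finite sum:
Half-angle: c=0.942621, s=0.333864. N=√(1·1·1·1)=1.000000
k∈{0,1} keeps every argument non-negative
  k=0: (−1)^0·1.0000/(1)·0.9426^2·0.3339^0 = +0.888535
  k=1: (−1)^1·1.0000/(1)·0.9426^0·0.3339^2 = -0.111465
d^1_{0,0}(0.6808) = +0.888535 -0.111465 = +0.777069

d=0.7771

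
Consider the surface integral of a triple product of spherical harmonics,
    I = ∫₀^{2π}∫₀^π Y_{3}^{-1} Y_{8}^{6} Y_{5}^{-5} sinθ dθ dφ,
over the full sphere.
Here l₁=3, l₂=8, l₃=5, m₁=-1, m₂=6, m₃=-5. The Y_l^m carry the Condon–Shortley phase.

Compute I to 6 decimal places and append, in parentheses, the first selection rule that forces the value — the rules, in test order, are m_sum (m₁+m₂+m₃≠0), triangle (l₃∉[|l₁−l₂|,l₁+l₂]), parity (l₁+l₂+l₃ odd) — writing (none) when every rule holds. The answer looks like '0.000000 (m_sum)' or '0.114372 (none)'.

Rules hold: Σm=0, L=16 even, 5≤5≤11.
N = 7·17·11 = 1309
Δ = 6!·0!·10!/17! = 1/136136
Racah Σ t=3..3: t=3:−1/518400 = -1/518400
⇒ 3j(3 8 5; 0 0 0)² = 56/2431, sgn +1
Racah Σ t=4..4: t=4:+1/174182400 = 1/174182400
⇒ 3j(3 8 5; -1 6 -5)² = 1/136, sgn +1
4πI² = N·(3j₀)²·(3jₘ)² = 49/221
I = +1·√(0.221719/4π) = 0.13283024
No selection rule forces the value: the integral is nonzero (none).

0.132830 (none)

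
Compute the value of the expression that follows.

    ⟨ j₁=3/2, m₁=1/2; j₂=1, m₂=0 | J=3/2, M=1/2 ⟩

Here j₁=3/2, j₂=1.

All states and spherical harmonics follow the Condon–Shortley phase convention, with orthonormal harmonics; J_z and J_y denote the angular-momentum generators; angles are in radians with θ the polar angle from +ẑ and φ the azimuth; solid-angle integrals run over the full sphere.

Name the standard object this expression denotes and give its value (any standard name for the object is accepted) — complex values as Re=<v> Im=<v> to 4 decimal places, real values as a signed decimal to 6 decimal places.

This is a Clebsch–Gordan (vector-coupling) coefficient.
j₁+j₂−J=1  J+j₁−j₂=2  J−j₁+j₂=1  j₁+j₂+J+1=5
(j₁±m₁, j₂±m₂, J±M) = (2,1,1,1,2,1)
P² = 4/15
sum k=0..1:
  [0] +1/1 = 1
  [1] −1/2 = -1/2
S = 1/2
C² = P²·S² = 1/15 ; C = +0.258199

Clebsch–Gordan coefficient, +√(1/15) ≈ +0.258199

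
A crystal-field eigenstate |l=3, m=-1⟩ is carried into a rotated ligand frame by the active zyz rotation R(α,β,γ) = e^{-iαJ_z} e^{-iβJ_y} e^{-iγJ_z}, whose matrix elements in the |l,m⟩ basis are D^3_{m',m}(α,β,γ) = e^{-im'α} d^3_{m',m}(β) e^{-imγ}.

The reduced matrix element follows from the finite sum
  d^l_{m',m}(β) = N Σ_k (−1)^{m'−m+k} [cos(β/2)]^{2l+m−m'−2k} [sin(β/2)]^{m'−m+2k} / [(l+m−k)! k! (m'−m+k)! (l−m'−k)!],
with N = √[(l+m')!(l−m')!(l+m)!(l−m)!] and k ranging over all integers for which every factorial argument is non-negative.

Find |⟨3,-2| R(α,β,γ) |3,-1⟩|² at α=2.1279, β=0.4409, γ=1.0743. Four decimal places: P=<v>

P=0.3029

First d^3_{-2,-1}(β=0.4409), then the phase factors e^{-i(-2)α} and e^{-i(-1)γ}:
c=cos(0.440900/2)=0.975799, s=sin(0.440900/2)=0.218669; N=√[1·120·2·24]=75.894664
k∈{1,2} keeps every argument non-negative
  k=1: (−1)^0·75.8947/(24)·0.9758^5·0.2187^1 = +0.611771
  k=2: (−1)^1·75.8947/(12)·0.9758^3·0.2187^3 = -0.061443
d^3_{-2,-1}(0.4409) = +0.611771 -0.061443 = +0.550328
|D^3_{-2,-1}|² = |d^3_{-2,-1}(β)|² = (+0.550328)² = 0.302861 (the z-rotation phases have unit modulus)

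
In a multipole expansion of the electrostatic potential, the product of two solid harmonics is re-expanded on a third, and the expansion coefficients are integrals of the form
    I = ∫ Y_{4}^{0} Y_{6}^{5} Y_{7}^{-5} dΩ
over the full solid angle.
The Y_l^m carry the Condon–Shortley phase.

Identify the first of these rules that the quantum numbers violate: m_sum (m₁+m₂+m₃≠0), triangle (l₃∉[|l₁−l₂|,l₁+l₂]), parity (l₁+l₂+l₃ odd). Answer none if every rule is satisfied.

Σmᵢ = 0  ✓
l₃∈[|l₁−l₂|,l₁+l₂]=[2,10], have l₃=7  ✓
Σlᵢ = 17 ⇒ odd  ✗

parity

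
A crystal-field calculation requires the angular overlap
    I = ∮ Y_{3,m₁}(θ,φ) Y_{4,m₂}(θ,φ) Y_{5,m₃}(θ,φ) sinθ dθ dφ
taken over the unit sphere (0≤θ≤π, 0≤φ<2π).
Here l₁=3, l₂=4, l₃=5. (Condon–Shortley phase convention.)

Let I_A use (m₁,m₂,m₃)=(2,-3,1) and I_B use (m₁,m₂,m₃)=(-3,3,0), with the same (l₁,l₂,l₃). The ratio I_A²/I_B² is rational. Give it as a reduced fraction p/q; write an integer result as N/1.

121/45

Shared (l₁,l₂,l₃)=(3,4,5): N and (l;000)² cancel in I_A²/I_B².
A: Δ = 2!·4!·6!/13! = 1/180180; Racah Σ t=0..1: t=0:+1/1440 t=1:−1/17280 = 11/17280; ⇒ 3j(3 4 5; 2 -3 1)² = 11/468, sgn +1
B: Δ = 2!·4!·6!/13! = 1/180180; Racah Σ t=2..2: t=2:+1/5760 = 1/5760; ⇒ 3j(3 4 5; -3 3 0)² = 5/572, sgn -1
I_A²/I_B² = (11/468)/(5/572) = 121/45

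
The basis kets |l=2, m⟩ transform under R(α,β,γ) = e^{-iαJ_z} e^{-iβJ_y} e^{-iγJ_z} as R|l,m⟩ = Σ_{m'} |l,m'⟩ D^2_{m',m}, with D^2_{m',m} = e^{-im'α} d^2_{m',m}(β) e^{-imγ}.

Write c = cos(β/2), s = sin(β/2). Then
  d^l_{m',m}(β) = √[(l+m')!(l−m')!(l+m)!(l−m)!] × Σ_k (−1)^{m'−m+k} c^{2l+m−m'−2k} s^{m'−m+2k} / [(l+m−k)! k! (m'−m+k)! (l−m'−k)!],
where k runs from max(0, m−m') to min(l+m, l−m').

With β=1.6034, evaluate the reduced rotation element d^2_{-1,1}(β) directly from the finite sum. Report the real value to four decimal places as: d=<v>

d=0.4826

d^2_{-1,1}(β=1.6034) via the finite sum:
c=cos(1.603400/2)=0.695486, s=sin(1.603400/2)=0.718539; N=√[1·6·6·1]=6.000000
Admissible k: 2..3 (factorial args all ≥0)
  k=2: (−1)^0·6.0000/(2)·0.6955^2·0.7185^2 = +0.749203
  k=3: (−1)^1·6.0000/(6)·0.6955^0·0.7185^4 = -0.266565
d^2_{-1,1}(1.6034) = +0.749203 -0.266565 = +0.482638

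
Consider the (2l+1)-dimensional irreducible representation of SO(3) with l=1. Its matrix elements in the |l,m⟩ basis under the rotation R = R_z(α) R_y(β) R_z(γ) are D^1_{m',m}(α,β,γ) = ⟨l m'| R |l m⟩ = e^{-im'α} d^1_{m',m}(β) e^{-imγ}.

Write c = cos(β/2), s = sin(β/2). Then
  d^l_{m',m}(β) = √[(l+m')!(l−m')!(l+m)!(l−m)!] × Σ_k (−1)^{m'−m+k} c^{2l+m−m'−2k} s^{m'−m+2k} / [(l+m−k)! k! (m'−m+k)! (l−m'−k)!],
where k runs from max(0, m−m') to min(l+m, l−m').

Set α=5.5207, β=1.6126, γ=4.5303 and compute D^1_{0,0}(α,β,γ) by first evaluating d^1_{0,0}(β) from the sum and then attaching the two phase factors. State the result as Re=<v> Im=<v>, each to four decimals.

First d^1_{0,0}(β=1.6126), then the phase factors e^{-i(0)α} and e^{-i(0)γ}:
Half-angle: c=0.692174, s=0.721731. N=√(1·1·1·1)=1.000000
k∈{0,1} keeps every argument non-negative
  k=0: (−1)^0·1.0000/(1)·0.6922^2·0.7217^0 = +0.479104
  k=1: (−1)^1·1.0000/(1)·0.6922^0·0.7217^2 = -0.520896
d^1_{0,0}(1.6126) = +0.479104 -0.520896 = -0.041791
D = (+1.000000+0.000000i)·(-0.041791)·(+1.000000+0.000000i) = -0.041791+0.000000i

Re=-0.0418 Im=0.0000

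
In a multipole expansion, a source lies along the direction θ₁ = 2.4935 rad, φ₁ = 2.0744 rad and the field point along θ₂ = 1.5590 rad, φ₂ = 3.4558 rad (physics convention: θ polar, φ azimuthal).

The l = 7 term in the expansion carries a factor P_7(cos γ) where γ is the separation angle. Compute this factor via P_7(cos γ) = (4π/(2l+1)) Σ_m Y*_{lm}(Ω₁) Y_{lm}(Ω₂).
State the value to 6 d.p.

Summing Y*_{l m}(θ₁,φ₁)·Y_{l m}(θ₂,φ₂) over m ∈ [−7, 7]; prefactor 4π/(2·7+1) = 0.837758:
  m=-7: (-0.005468+0.013546i) × (+0.293909+0.404245i) = -0.007083+0.001771i  (running Σ = -0.007083+0.001771i)
  m=-6: (-0.071665+0.008639i) × (-0.006823-0.020979i) = +0.000670+0.001445i  (running Σ = -0.006413+0.003216i)
  m=-5: (-0.124747-0.173424i) × (-0.000088-0.366138i) = -0.063486+0.045690i  (running Σ = -0.069899+0.048905i)
  m=-4: (+0.175493-0.369298i) × (-0.008013+0.024679i) = +0.007707+0.007290i  (running Σ = -0.062191+0.056196i)
  m=-3: (+0.457185-0.027457i) × (-0.194409+0.267663i) = -0.081532+0.127709i  (running Σ = -0.143723+0.183905i)
  m=-2: (+0.069285+0.109635i) × (+0.022369-0.016256i) = +0.003332+0.001326i  (running Σ = -0.140391+0.185231i)
  m=-1: (+0.167692-0.304346i) × (+0.302573-0.098328i) = +0.020813-0.108576i  (running Σ = -0.119578+0.076656i)
  m=0: (+0.250005-0.000000i) × (-0.028157+0.000000i) = -0.007039+0.000000i  (running Σ = -0.126617+0.076656i)
  m=1: (-0.167692-0.304346i) × (-0.302573-0.098328i) = +0.020813+0.108576i  (running Σ = -0.105804+0.185231i)
  m=2: (+0.069285-0.109635i) × (+0.022369+0.016256i) = +0.003332-0.001326i  (running Σ = -0.102472+0.183905i)
  m=3: (-0.457185-0.027457i) × (+0.194409+0.267663i) = -0.081532-0.127709i  (running Σ = -0.184004+0.056196i)
  m=4: (+0.175493+0.369298i) × (-0.008013-0.024679i) = +0.007707-0.007290i  (running Σ = -0.176296+0.048905i)
  m=5: (+0.124747-0.173424i) × (+0.000088-0.366138i) = -0.063486-0.045690i  (running Σ = -0.239782+0.003216i)
  m=6: (-0.071665-0.008639i) × (-0.006823+0.020979i) = +0.000670-0.001445i  (running Σ = -0.239112+0.001771i)
  m=7: (+0.005468+0.013546i) × (-0.293909+0.404245i) = -0.007083-0.001771i  (running Σ = -0.246195+0.000000i)
Σ over m = -0.246195+0.000000i; ×(4π/15) → -0.206252+0.000000i. Real part: -0.206252

-0.206252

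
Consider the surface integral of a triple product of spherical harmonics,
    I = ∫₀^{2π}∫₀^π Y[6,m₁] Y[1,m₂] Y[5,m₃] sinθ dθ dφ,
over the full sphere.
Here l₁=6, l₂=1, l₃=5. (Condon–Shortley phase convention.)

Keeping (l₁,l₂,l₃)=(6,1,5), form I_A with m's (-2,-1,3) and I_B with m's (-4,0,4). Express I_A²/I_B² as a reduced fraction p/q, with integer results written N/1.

l's match ⇒ only the (l;m) 3-j factors differ between A and B.
A: triangle coeff Δ(6,1,5) = 1/858; Σ_t [0,0]: t=0:+1/161280 = 1/161280; (3j)²=1/143 [(6 1 5; -2 -1 3)], sign=+1
B: triangle coeff Δ(6,1,5) = 1/858; Σ_t [1,1]: t=1:−1/362880 = -1/362880; (3j)²=10/429 [(6 1 5; -4 0 4)], sign=+1
I_A²/I_B² = (1/143)/(10/429) = 3/10

3/10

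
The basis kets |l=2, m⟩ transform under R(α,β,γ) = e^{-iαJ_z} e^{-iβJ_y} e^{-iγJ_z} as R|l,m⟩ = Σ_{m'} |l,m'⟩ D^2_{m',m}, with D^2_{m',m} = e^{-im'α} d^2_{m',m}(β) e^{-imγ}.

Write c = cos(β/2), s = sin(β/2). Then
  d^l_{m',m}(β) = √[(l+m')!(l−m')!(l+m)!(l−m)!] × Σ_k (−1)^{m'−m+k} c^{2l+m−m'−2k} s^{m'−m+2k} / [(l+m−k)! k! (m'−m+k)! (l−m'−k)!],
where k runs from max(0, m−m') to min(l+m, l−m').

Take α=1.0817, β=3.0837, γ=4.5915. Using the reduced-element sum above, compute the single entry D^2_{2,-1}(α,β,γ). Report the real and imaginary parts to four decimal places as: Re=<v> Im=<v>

Split into d^2_{2,-1}(β=3.0837) × two z-phases.
With c≡cos(β/2)=0.028942 and s≡sin(β/2)=0.999581, N=[24·1·1·6]^{1/2}=12.000000
k: max(0,(-1)−(2))=0 … min(2+(-1),2−(2))=0
  k=0: (−1)^3·12.0000/(6)·0.0289^1·0.9996^3 = -0.057812
d^2_{2,-1}(3.0837) = -0.057812
D = (-0.558523-0.829489i)·(-0.057812)·(-0.120595-0.992702i) = +0.043710-0.037837i

Re=0.0437 Im=-0.0378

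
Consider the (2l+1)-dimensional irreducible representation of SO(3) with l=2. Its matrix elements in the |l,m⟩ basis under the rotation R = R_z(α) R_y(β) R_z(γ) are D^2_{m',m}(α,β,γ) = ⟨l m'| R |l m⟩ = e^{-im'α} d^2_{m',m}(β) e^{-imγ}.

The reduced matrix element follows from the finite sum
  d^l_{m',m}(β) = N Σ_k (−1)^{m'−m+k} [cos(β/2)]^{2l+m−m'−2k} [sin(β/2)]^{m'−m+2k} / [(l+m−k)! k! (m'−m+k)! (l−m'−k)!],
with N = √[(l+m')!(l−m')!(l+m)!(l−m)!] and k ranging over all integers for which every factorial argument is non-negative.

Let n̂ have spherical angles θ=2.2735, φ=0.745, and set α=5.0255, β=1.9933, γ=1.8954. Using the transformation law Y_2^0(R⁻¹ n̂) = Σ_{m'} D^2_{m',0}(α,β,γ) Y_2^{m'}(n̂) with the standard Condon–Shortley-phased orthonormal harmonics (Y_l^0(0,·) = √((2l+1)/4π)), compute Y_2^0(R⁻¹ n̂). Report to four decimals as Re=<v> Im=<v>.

Re=-0.3147 Im=0.0000

Need the full column D^2_{m',0} for m'=−2..2 at α=5.0255, β=1.9933, γ=1.8954.
cos(β/2)=0.543118, sin(β/2)=0.839656
d^2_{-2,0}: single k=2 term ⇒ +0.509410;  D = -0.412748-0.298559i
d^2_{-1,0}: k∈[1..2] ⇒ +0.329504 -0.787544 = -0.458040;  D = -0.141085+0.435770i
d^2_{0,0}: k∈[0..2] ⇒ +0.087012 -0.831863 +0.497057 = -0.247794;  D = -0.247794+0.000000i
d^2_{1,0}: k∈[0..1] ⇒ -0.329504 +0.787544 = +0.458040;  D = +0.141085+0.435770i
d^2_{2,0}: single k=0 term ⇒ +0.509410;  D = -0.412748+0.298559i
Y_2^{m'}(θ=2.2735,φ=0.745) and Σ D·Y over m':
  (-0.4127-0.2986i)·(+0.0182-0.2242i)  (-0.1411+0.4358i)·(-0.2801+0.2583i)  (-0.2478+0.0000i)·(+0.0798+0.0000i)  (+0.1411+0.4358i)·(+0.2801+0.2583i)  (-0.4127+0.2986i)·(+0.0182+0.2242i)
Y_2^0(R⁻¹ n̂) = -0.314736+0.000000i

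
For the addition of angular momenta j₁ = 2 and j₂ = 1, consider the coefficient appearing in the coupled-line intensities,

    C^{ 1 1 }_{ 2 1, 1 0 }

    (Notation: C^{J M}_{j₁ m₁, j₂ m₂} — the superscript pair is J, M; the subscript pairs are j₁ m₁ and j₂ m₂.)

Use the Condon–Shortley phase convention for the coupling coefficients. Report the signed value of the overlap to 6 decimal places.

j₁+j₂−J=2  J+j₁−j₂=2  J−j₁+j₂=0  j₁+j₂+J+1=5
(j₁±m₁, j₂±m₂, J±M) = (3,1,1,1,2,0)
P² = 6/5
sum k=1..1:
  [1] −1/2 = -1/2
S = -1/2
C² = P²·S² = 3/10 ; C = -0.547723

-0.547723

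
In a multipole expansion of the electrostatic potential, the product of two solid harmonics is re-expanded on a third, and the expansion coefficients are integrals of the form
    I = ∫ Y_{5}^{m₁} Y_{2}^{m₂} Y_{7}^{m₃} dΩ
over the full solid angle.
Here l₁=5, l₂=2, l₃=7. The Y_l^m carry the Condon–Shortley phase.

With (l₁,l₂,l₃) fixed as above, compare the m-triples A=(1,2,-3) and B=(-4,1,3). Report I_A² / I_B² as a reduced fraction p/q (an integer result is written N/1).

21/4

Same 5,2,7: normalisation and zero-m 3j drop out of the ratio.
A: Δ: 0! 10! 4! / 15! → 1/15015; sum: t=0:+1/414720 = 1/414720; 3j²(5 2 7; 1 2 -3) = Δ·Π!·Σ² = 2/143  (sign +1)
B: Δ: 0! 10! 4! / 15! → 1/15015; sum: t=0:+1/2177280 = 1/2177280; 3j²(5 2 7; -4 1 3) = Δ·Π!·Σ² = 8/3003  (sign +1)
I_A²/I_B² = (2/143)/(8/3003) = 21/4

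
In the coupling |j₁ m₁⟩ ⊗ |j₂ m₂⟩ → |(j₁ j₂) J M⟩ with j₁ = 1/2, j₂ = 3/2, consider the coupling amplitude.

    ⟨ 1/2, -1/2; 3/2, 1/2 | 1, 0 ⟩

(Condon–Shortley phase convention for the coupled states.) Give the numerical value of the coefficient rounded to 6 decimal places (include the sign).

-0.707107

triangle: 1!·0!·2!/4! = 2/24
(j±m)!: 0!·1!·2!·1!·1!·1! = 2
prefactor² = (2J+1)·Δ·N² = 1/2
  k=1: −1/(1!·0!·0!·1!·0!·1!) = -1
Σ = -1  ⇒  CG² = 1/2·(-1)² = 1/2
CG = −√(1/2) = -0.707107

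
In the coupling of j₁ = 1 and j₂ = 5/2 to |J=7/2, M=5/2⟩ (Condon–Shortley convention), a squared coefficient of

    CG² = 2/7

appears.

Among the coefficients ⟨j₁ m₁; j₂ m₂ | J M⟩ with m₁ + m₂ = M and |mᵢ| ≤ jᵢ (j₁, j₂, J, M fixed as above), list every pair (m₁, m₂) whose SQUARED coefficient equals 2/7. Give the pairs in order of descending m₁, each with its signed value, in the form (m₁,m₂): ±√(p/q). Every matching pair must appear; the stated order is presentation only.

Admissible pairs with m₁+m₂ = M = 5/2: (0,5/2), (1,3/2)
  (m₁,m₂)=(1,3/2): CG² = 5/7, CG = +√(5/7)
  (m₁,m₂)=(0,5/2): CG² = 2/7, CG = +√(2/7)   ← matches the target
Pairs with CG² = 2/7: (0,5/2): +√(2/7)

(0,5/2): +√(2/7)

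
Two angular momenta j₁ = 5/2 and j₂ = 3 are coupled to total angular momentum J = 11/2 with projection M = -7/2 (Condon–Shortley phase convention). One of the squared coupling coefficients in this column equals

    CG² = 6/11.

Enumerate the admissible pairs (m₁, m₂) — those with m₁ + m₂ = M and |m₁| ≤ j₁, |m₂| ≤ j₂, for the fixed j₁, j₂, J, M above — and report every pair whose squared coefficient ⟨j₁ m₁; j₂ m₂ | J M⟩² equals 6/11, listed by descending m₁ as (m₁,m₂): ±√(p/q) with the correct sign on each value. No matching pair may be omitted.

(-3/2,-2): +√(6/11)

Admissible pairs with m₁+m₂ = M = -7/2: (-5/2,-1), (-3/2,-2), (-1/2,-3)
  (m₁,m₂)=(-1/2,-3): CG² = 2/11, CG = +√(2/11)
  (m₁,m₂)=(-3/2,-2): CG² = 6/11, CG = +√(6/11)   ← matches the target
  (m₁,m₂)=(-5/2,-1): CG² = 3/11, CG = +√(3/11)
Pairs with CG² = 6/11: (-3/2,-2): +√(6/11)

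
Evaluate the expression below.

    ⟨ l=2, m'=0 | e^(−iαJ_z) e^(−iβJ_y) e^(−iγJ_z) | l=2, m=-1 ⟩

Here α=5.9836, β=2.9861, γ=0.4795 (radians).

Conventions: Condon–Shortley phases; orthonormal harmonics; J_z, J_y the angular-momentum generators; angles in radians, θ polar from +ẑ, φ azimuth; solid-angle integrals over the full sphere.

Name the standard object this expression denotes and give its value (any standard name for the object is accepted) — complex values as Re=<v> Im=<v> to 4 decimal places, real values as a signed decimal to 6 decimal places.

Wigner D-matrix element, Re=0.1663 Im=0.0864

This is a Wigner D-matrix element — the rotation-matrix element ⟨l m'| R(α,β,γ) |l m⟩ in the angular-momentum basis.
D^2_{0,-1}(5.9836,2.9861,0.4795) = e^{-i·0·5.9836}·d^2_{0,-1}(2.9861)·e^{-i·-1·0.4795}. Compute d first:
c=cos(2.986100/2)=0.077668, s=sin(2.986100/2)=0.996979; N=√[2·2·1·6]=4.898979
The bounds max(0,m−m')=0 and min(l+m,l−m')=1 give 2 terms
  k=0: (−1)^1·4.8990/(2)·0.0777^3·0.9970^1 = -0.001144
  k=1: (−1)^2·4.8990/(2)·0.0777^1·0.9970^3 = +0.188528
d^2_{0,-1}(2.9861) = -0.001144 +0.188528 = +0.187384
Phases: e^{-i·(0)·5.9836}=+1.000000+0.000000i, e^{-i·(-1)·0.4795}=+0.887226+0.461336i ⇒ D=+0.166252+0.086447i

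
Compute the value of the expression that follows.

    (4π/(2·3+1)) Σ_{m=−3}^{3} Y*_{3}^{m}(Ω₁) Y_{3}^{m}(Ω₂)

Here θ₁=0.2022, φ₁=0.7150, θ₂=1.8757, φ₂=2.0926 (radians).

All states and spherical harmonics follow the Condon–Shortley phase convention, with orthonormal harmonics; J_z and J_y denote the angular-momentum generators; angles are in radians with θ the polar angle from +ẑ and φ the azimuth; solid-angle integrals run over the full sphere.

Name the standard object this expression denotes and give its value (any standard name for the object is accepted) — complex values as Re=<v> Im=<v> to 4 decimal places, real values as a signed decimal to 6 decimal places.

Legendre polynomial (addition theorem), +0.343371

This sum is the spherical-harmonic addition theorem: it equals the Legendre polynomial P_l(cos γ) of the angle γ between the two directions.
Addition theorem: P_3(cos γ) = (4π/7) Σ_m Y*_{lm}(Ω₁) Y_{lm}(Ω₂), m = −3…3:
  [-3]  conj(Y_{3,-3})(Ω₁) = -0.001836+0.002837i ; Y_{3,-3}(Ω₂) = +0.362108+0.001950i ; Δ = -0.000670+0.001024i
  [-2]  conj(Y_{3,-2})(Ω₁) = +0.005666+0.039978i ; Y_{3,-2}(Ω₂) = +0.140443-0.241250i ; Δ = +0.010441+0.004248i
  [-1]  conj(Y_{3,-1})(Ω₁) = +0.186148+0.161625i ; Y_{3,-1}(Ω₂) = +0.084419+0.146826i ; Δ = -0.008016+0.040975i
  [+0]  conj(Y_{3,0})(Ω₁) = +0.657428-0.000000i ; Y_{3,0}(Ω₂) = +0.285604+0.000000i ; Δ = +0.187764+0.000000i
  [+1]  conj(Y_{3,1})(Ω₁) = -0.186148+0.161625i ; Y_{3,1}(Ω₂) = -0.084419+0.146826i ; Δ = -0.008016-0.040975i
  [+2]  conj(Y_{3,2})(Ω₁) = +0.005666-0.039978i ; Y_{3,2}(Ω₂) = +0.140443+0.241250i ; Δ = +0.010441-0.004248i
  [+3]  conj(Y_{3,3})(Ω₁) = +0.001836+0.002837i ; Y_{3,3}(Ω₂) = -0.362108+0.001950i ; Δ = -0.000670-0.001024i
Total Σ_m = +0.191272-0.000000i. Multiply by 1.795196: +0.343371-0.000000i. P_3(cos γ) = 0.343371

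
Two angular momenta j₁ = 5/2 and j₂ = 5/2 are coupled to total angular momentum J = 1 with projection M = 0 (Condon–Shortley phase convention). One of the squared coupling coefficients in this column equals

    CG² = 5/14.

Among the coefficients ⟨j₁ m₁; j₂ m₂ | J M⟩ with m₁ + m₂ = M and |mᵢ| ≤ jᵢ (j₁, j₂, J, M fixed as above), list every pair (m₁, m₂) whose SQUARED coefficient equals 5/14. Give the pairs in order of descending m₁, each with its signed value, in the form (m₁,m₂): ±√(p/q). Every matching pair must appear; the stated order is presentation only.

Admissible pairs with m₁+m₂ = M = 0: (-5/2,5/2), (-3/2,3/2), (-1/2,1/2), (1/2,-1/2), (3/2,-3/2), (5/2,-5/2)
  (m₁,m₂)=(5/2,-5/2): CG² = 5/14, CG = +√(5/14)   ← matches the target
  (m₁,m₂)=(3/2,-3/2): CG² = 9/70, CG = −√(9/70)
  (m₁,m₂)=(1/2,-1/2): CG² = 1/70, CG = +√(1/70)
  (m₁,m₂)=(-1/2,1/2): CG² = 1/70, CG = +√(1/70)
  (m₁,m₂)=(-3/2,3/2): CG² = 9/70, CG = −√(9/70)
  (m₁,m₂)=(-5/2,5/2): CG² = 5/14, CG = +√(5/14)   ← matches the target
Pairs with CG² = 5/14: (5/2,-5/2): +√(5/14); (-5/2,5/2): +√(5/14)

(5/2,-5/2): +√(5/14); (-5/2,5/2): +√(5/14)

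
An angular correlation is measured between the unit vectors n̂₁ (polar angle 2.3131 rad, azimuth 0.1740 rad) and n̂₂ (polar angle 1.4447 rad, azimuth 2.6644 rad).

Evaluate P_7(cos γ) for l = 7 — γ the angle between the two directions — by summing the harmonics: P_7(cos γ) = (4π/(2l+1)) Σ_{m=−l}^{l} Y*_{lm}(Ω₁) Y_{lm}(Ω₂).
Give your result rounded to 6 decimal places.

Expand P_7 via completeness: Σ_{m} conj(Y_{7,m}) at Ω₁ times Y_{7,m} at Ω₂ —
  term(m=-7) = (0.004282, 0.027575)   from Y*(Ω₁)=(0.020389, 0.055375), Y(Ω₂)=(0.463592, 0.093374)
  term(m=-6) = (0.032755, 0.031481)   from Y*(Ω₁)=(-0.101829, -0.175078), Y(Ω₂)=(-0.215671, 0.061652)
  term(m=-5) = (-0.109620, -0.012592)   from Y*(Ω₁)=(0.254024, 0.301101), Y(Ω₂)=(-0.203865, 0.192074)
  term(m=-4) = (-0.092342, 0.054954)   from Y*(Ω₁)=(-0.330112, -0.275800), Y(Ω₂)=(0.082830, -0.235674)
  term(m=-3) = (0.009609, -0.023865)   from Y*(Ω₁)=(0.103645, 0.059619), Y(Ω₂)=(-0.029858, -0.213081)
  term(m=-2) = (0.021199, 0.077075)   from Y*(Ω₁)=(0.291848, 0.105872), Y(Ω₂)=(0.148853, 0.210095)
  term(m=-1) = (-0.040657, -0.030984)   from Y*(Ω₁)=(-0.265997, -0.046756), Y(Ω₂)=(0.168129, 0.086931)
  term(m=+0) = (0.061872, 0.000000)   from Y*(Ω₁)=(-0.238651, -0.000000), Y(Ω₂)=(-0.259256, 0.000000)
  term(m=+1) = (-0.040657, 0.030984)   from Y*(Ω₁)=(0.265997, -0.046756), Y(Ω₂)=(-0.168129, 0.086931)
  term(m=+2) = (0.021199, -0.077075)   from Y*(Ω₁)=(0.291848, -0.105872), Y(Ω₂)=(0.148853, -0.210095)
  term(m=+3) = (0.009609, 0.023865)   from Y*(Ω₁)=(-0.103645, 0.059619), Y(Ω₂)=(0.029858, -0.213081)
  term(m=+4) = (-0.092342, -0.054954)   from Y*(Ω₁)=(-0.330112, 0.275800), Y(Ω₂)=(0.082830, 0.235674)
  term(m=+5) = (-0.109620, 0.012592)   from Y*(Ω₁)=(-0.254024, 0.301101), Y(Ω₂)=(0.203865, 0.192074)
  term(m=+6) = (0.032755, -0.031481)   from Y*(Ω₁)=(-0.101829, 0.175078), Y(Ω₂)=(-0.215671, -0.061652)
  term(m=+7) = (0.004282, -0.027575)   from Y*(Ω₁)=(-0.020389, 0.055375), Y(Ω₂)=(-0.463592, 0.093374)
Total Σ_m = (-0.287676, 0.000000). Multiply by 0.837758: (-0.241003, 0.000000). P_7(cos γ) = -0.241003

-0.241003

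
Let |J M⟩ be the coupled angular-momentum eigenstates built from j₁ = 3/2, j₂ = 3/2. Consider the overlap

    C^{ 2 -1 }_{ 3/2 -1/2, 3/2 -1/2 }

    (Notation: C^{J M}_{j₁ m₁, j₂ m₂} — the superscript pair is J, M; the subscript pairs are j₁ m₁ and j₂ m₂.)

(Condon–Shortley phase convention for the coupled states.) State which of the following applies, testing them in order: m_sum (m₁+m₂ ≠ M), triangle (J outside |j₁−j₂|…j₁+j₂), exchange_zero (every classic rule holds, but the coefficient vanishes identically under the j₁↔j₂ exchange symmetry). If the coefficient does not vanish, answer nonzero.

m-sum: m₁+m₂ = -1/2+(-1/2) = -1, M = -1  ✓
triangle: |j₁−j₂| = 0 ≤ J = 2 ≤ j₁+j₂ = 3  ✓
exchange: j₁=j₂ and m₁=m₂, and (−1)^(j₁+j₂−J) = (−1)^1 = −1 forces ⟨j₁m₁;j₂m₂|JM⟩ = −⟨j₂m₂;j₁m₁|JM⟩ = −⟨j₁m₁;j₂m₂|JM⟩ ⇒ the coefficient vanishes identically
Racah sum check: Σ_k collapses to 0 ⇒ CG = 0

exchange_zero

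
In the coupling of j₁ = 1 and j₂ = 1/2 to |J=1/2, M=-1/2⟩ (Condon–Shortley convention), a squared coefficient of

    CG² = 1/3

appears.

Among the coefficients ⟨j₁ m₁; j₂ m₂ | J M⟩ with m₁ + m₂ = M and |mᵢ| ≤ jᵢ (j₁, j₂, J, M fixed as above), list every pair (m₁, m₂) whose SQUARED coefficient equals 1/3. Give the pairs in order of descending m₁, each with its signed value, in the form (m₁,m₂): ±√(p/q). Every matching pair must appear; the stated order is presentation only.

Admissible pairs with m₁+m₂ = M = -1/2: (-1,1/2), (0,-1/2)
  (m₁,m₂)=(0,-1/2): CG² = 1/3, CG = +√(1/3)   ← matches the target
  (m₁,m₂)=(-1,1/2): CG² = 2/3, CG = −√(2/3)
Pairs with CG² = 1/3: (0,-1/2): +√(1/3)

(0,-1/2): +√(1/3)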